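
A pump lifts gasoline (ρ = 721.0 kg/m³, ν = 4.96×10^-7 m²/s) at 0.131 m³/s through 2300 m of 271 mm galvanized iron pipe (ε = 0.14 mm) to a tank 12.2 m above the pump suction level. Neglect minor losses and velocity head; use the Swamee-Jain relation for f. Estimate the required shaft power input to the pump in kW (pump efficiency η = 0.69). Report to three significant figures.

V = 4Q/(πD²) = 2.271 m/s; Re = 1.24×10^6; ε/D = 5.17×10^-4; f = 0.01731
h_f = f(L/D)V²/2g = 38.63 m
Total head H = z + h_f = 12.2 + 38.63 = 50.83 m
P_hyd = ρgQH = 721.0·9.81·0.131·50.83 = 47.09 kW
P_shaft = P_hyd/η = 47.09/0.69 = 68.25 kW

P_shaft ≈ 68.3 kW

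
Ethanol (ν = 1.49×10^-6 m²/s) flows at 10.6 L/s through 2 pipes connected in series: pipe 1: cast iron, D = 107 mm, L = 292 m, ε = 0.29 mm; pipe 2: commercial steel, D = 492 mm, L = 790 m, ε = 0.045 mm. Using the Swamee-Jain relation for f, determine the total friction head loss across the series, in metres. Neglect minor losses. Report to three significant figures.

Pipe 1: V = 1.179 m/s, Re = 8.47×10^4, ε/D = 0.00271, f = 0.02731, h_1 = f(L/D)V²/2g = 5.280 m
Pipe 2: V = 0.05576 m/s, Re = 1.84×10^4, ε/D = 9.15×10^-5, f = 0.02658, h_2 = f(L/D)V²/2g = 0.006762 m
Series → Q common, losses add: H = Σh = 5.286 m

H ≈ 5.29 m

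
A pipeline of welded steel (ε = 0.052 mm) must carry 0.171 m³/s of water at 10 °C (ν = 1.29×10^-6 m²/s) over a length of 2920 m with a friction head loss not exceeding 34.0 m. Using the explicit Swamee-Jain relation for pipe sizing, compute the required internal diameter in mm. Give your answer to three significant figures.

Swamee-Jain (Type III): D = 0.66·[ε^1.25·(LQ²/(gh_f))^4.75 + ν·Q^9.4·(L/(gh_f))^5.2]^0.04
LQ²/(gh_f) = 0.2560; L/(gh_f) = 8.755
Term 1 = ε^1.25·(…)^4.75 = 6.82×10^-9; Term 2 = ν·Q^9.4·(…)^5.2 = 6.32×10^-9
D = 0.66·(6.82×10^-9 + 6.32×10^-9)^0.04 = 0.3194 m = 319 mm
Check: V = 2.13 m/s, Re = 5.28×10^5, f = 0.01507, h_f = 32.0 m ≈ 34.0 m ✓

D ≈ 319 mm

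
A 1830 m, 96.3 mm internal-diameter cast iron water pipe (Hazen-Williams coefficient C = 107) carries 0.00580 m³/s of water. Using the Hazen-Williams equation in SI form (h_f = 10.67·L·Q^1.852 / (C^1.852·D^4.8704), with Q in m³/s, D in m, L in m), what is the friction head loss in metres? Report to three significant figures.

h_f ≈ 21.9 m

h_f = 10.67·1830·0.00580^1.852 / (107^1.852·0.0963^4.8704) = 21.89 m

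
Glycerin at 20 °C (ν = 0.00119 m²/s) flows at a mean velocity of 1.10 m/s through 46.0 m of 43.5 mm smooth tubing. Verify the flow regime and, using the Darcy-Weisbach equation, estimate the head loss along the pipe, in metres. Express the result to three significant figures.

h_f ≈ 104 m

Re = VD/ν = 1.10·0.04350/0.00119 = 40.2 → laminar (Re < 2300)
f = 64/Re = 1.592
h_f = f(L/D)V²/(2g) = 1.592·(46.0/0.04350)·1.10²/(2·9.81) = 103.8 m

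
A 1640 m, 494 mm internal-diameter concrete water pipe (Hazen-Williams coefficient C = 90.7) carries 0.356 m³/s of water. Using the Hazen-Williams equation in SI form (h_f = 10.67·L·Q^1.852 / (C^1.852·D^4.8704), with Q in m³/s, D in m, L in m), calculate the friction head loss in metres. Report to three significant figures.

h_f ≈ 19.0 m

h_f = 10.67·1640·0.356^1.852 / (90.7^1.852·0.494^4.8704) = 18.99 m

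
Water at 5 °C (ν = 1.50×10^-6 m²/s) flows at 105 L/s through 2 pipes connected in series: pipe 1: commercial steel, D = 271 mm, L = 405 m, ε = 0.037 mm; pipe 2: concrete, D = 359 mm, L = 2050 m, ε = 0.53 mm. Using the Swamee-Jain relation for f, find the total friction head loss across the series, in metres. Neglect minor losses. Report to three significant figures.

H ≈ 11.0 m

Pipe 1: V = 1.820 m/s, Re = 3.29×10^5, ε/D = 1.37×10^-4, f = 0.01559, h_1 = f(L/D)V²/2g = 3.936 m
Pipe 2: V = 1.037 m/s, Re = 2.48×10^5, ε/D = 0.00148, f = 0.02269, h_2 = f(L/D)V²/2g = 7.105 m
Series → Q common, losses add: H = Σh = 11.04 m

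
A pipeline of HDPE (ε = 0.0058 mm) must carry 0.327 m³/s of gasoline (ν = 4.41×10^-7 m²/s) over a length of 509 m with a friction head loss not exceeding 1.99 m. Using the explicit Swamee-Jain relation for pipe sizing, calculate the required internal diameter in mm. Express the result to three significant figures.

D ≈ 478 mm

Swamee-Jain (Type III): D = 0.66·[ε^1.25·(LQ²/(gh_f))^4.75 + ν·Q^9.4·(L/(gh_f))^5.2]^0.04
LQ²/(gh_f) = 2.788; L/(gh_f) = 26.07
Term 1 = ε^1.25·(…)^4.75 = 3.71×10^-5; Term 2 = ν·Q^9.4·(…)^5.2 = 2.79×10^-4
D = 0.66·(3.71×10^-5 + 2.79×10^-4)^0.04 = 0.4781 m = 478 mm
Check: V = 1.82 m/s, Re = 1.97×10^6, f = 0.01083, h_f = 1.95 m ≈ 1.99 m ✓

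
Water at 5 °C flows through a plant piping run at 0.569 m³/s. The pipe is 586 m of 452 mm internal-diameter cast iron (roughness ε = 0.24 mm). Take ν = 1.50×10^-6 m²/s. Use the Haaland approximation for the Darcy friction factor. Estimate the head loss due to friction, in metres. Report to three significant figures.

V = 4Q/(πD²) = 4·0.569/(π·0.452²) = 3.546 m/s
Re = VD/ν = 3.546·0.452/1.50×10^-6 = 1.07×10^6 → turbulent
ε/D = 0.24/452 = 5.31×10^-4
Haaland: f = 0.01736
h_f = f(L/D)V²/(2g) = 0.01736·(586/0.452)·3.546²/(2·9.81) = 14.42 m

h_f ≈ 14.4 m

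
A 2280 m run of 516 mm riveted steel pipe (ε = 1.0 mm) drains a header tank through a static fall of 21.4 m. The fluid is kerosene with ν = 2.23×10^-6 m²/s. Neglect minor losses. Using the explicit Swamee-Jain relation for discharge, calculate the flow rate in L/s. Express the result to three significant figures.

Q ≈ 419 L/s

Swamee-Jain (Type II): Q = -0.965·√(gD⁵h_f/L)·ln[ε/(3.7D) + √(3.17ν²L/(gD³h_f))]
√(gD⁵h_f/L) = √(9.81·0.516⁵·21.4/2280) = 0.05804
ε/(3.7D) = 5.24×10^-4; √(3.17ν²L/(gD³h_f)) = 3.53×10^-5
Q = -0.965·0.05804·ln(5.591×10^-4) = 0.4194 m³/s
Check: V = 2.01 m/s, Re = 4.64×10^5, f = 0.02375, h_f = 21.5 m ≈ 21.4 m ✓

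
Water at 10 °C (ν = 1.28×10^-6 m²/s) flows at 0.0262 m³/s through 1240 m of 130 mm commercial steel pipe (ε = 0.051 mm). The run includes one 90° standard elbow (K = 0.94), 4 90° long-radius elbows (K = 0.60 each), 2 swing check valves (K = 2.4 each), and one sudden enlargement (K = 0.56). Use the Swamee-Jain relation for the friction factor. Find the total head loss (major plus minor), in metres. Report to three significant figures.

H_L ≈ 36.5 m

V = 4Q/(πD²) = 1.974 m/s; V²/2g = 0.1986 m
Re = 2.00×10^5, ε/D = 3.92×10^-4 → f = 0.01834 (Swamee-Jain)
Major: h_f = f(L/D)·V²/2g = 0.01834·9538·0.1986 = 34.74 m
Minor: ΣK = 8.70; h_m = ΣK·V²/2g = 1.728 m
Total H_L = 34.74 + 1.728 = 36.46 m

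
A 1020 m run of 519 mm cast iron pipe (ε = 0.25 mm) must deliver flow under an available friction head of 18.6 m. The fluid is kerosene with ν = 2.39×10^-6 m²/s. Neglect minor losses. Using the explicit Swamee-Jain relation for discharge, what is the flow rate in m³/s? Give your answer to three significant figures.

Q ≈ 0.694 m³/s

Swamee-Jain (Type II): Q = -0.965·√(gD⁵h_f/L)·ln[ε/(3.7D) + √(3.17ν²L/(gD³h_f))]
√(gD⁵h_f/L) = √(9.81·0.519⁵·18.6/1020) = 0.08207
ε/(3.7D) = 1.30×10^-4; √(3.17ν²L/(gD³h_f)) = 2.69×10^-5
Q = -0.965·0.08207·ln(1.571×10^-4) = 0.6937 m³/s
Check: V = 3.28 m/s, Re = 7.12×10^5, f = 0.01738, h_f = 18.7 m ≈ 18.6 m ✓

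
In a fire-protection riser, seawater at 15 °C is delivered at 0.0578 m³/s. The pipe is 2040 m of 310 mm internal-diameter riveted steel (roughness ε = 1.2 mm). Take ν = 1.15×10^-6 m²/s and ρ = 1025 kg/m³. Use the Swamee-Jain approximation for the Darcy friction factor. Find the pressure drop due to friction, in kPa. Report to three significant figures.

Δp ≈ 57.1 kPa

V = 4Q/(πD²) = 4·0.0578/(π·0.310²) = 0.7658 m/s
Re = VD/ν = 0.7658·0.310/1.15×10^-6 = 2.06×10^5 → turbulent
ε/D = 1.2/310 = 0.00387
Swamee-Jain: f = 0.02887
h_f = f(L/D)V²/(2g) = 0.02887·(2040/0.310)·0.7658²/(2·9.81) = 5.678 m
Δp = ρg·h_f = 1025·9.81·5.678 = 57.10 kPa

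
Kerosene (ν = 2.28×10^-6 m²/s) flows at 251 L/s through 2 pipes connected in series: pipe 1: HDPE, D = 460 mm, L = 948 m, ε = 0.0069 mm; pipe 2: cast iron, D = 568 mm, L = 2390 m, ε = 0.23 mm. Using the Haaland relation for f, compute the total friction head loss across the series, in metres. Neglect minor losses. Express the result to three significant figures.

Pipe 1: V = 1.510 m/s, Re = 3.05×10^5, ε/D = 1.50×10^-5, f = 0.01442, h_1 = f(L/D)V²/2g = 3.456 m
Pipe 2: V = 0.9906 m/s, Re = 2.47×10^5, ε/D = 4.05×10^-4, f = 0.01778, h_2 = f(L/D)V²/2g = 3.741 m
Series → Q common, losses add: H = Σh = 7.197 m

H ≈ 7.20 m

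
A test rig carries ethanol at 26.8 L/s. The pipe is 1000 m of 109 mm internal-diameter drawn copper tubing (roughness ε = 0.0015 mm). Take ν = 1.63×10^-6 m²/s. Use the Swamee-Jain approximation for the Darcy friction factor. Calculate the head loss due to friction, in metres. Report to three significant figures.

V = 4Q/(πD²) = 4·0.0268/(π·0.109²) = 2.872 m/s
Re = VD/ν = 2.872·0.109/1.63×10^-6 = 1.92×10^5 → turbulent
ε/D = 0.0015/109 = 1.38×10^-5
Swamee-Jain: f = 0.01578
h_f = f(L/D)V²/(2g) = 0.01578·(1000/0.109)·2.872²/(2·9.81) = 60.86 m

h_f ≈ 60.9 m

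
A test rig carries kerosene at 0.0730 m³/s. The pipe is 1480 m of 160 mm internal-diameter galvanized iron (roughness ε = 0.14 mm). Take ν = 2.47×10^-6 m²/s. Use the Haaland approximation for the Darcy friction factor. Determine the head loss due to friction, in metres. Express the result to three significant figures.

V = 4Q/(πD²) = 4·0.0730/(π·0.160²) = 3.631 m/s
Re = VD/ν = 3.631·0.160/2.47×10^-6 = 2.35×10^5 → turbulent
ε/D = 0.14/160 = 8.75×10^-4
Haaland: f = 0.02021
h_f = f(L/D)V²/(2g) = 0.02021·(1480/0.160)·3.631²/(2·9.81) = 125.6 m

h_f ≈ 126 m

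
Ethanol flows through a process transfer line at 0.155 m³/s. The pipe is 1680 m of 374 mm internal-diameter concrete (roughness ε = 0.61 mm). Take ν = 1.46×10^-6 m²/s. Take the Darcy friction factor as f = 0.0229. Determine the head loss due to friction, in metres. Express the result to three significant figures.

h_f ≈ 10.4 m

V = 4Q/(πD²) = 4·0.155/(π·0.374²) = 1.411 m/s
h_f = f(L/D)V²/(2g) = 0.02290·(1680/0.374)·1.411²/(2·9.81) = 10.44 m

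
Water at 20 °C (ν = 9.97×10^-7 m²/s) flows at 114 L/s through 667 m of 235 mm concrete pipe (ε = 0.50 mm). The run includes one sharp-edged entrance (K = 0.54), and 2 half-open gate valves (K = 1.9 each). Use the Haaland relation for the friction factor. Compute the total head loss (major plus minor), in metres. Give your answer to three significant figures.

V = 4Q/(πD²) = 2.628 m/s; V²/2g = 0.3521 m
Re = 6.20×10^5, ε/D = 0.00213 → f = 0.02411 (Haaland)
Major: h_f = f(L/D)·V²/2g = 0.02411·2838·0.3521 = 24.09 m
Minor: ΣK = 4.34; h_m = ΣK·V²/2g = 1.528 m
Total H_L = 24.09 + 1.528 = 25.62 m

H_L ≈ 25.6 m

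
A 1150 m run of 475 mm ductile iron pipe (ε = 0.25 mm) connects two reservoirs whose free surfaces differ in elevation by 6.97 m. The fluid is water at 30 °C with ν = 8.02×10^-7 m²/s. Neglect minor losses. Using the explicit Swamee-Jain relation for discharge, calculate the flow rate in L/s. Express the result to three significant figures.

Q ≈ 320 L/s

Swamee-Jain (Type II): Q = -0.965·√(gD⁵h_f/L)·ln[ε/(3.7D) + √(3.17ν²L/(gD³h_f))]
√(gD⁵h_f/L) = √(9.81·0.475⁵·6.97/1150) = 0.03792
ε/(3.7D) = 1.42×10^-4; √(3.17ν²L/(gD³h_f)) = 1.79×10^-5
Q = -0.965·0.03792·ln(1.601×10^-4) = 0.3198 m³/s
Check: V = 1.80 m/s, Re = 1.07×10^6, f = 0.01744, h_f = 7.01 m ≈ 6.97 m ✓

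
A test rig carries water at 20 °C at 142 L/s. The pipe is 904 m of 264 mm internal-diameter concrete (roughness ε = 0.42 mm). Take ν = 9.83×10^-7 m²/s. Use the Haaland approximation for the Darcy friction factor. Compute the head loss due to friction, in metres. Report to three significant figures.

h_f ≈ 26.3 m

V = 4Q/(πD²) = 4·0.142/(π·0.264²) = 2.594 m/s
Re = VD/ν = 2.594·0.264/9.83×10^-7 = 6.97×10^5 → turbulent
ε/D = 0.42/264 = 0.00159
Haaland: f = 0.02238
h_f = f(L/D)V²/(2g) = 0.02238·(904/0.264)·2.594²/(2·9.81) = 26.28 m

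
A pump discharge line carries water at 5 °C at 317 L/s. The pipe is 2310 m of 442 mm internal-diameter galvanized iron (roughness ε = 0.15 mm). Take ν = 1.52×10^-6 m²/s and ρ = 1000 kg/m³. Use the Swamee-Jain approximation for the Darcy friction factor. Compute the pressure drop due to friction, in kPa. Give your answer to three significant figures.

V = 4Q/(πD²) = 4·0.317/(π·0.442²) = 2.066 m/s
Re = VD/ν = 2.066·0.442/1.52×10^-6 = 6.01×10^5 → turbulent
ε/D = 0.15/442 = 3.39×10^-4
Swamee-Jain: f = 0.01649
h_f = f(L/D)V²/(2g) = 0.01649·(2310/0.442)·2.066²/(2·9.81) = 18.75 m
Δp = ρg·h_f = 1000·9.81·18.75 = 184.0 kPa

Δp ≈ 184 kPa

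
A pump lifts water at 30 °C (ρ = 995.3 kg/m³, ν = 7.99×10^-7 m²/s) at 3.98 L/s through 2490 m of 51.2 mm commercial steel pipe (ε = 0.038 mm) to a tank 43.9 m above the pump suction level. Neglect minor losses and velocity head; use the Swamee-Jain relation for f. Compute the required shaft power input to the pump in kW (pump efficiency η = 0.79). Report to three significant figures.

V = 4Q/(πD²) = 1.933 m/s; Re = 1.24×10^5; ε/D = 7.42×10^-4; f = 0.02094
h_f = f(L/D)V²/2g = 193.9 m
Total head H = z + h_f = 43.9 + 193.9 = 237.8 m
P_hyd = ρgQH = 995.3·9.81·0.00398·237.8 = 9.242 kW
P_shaft = P_hyd/η = 9.242/0.79 = 11.70 kW

P_shaft ≈ 11.7 kW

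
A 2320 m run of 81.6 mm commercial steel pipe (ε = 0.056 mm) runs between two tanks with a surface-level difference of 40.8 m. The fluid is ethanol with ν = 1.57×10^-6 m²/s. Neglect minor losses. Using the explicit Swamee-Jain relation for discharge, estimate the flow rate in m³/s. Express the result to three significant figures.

Swamee-Jain (Type II): Q = -0.965·√(gD⁵h_f/L)·ln[ε/(3.7D) + √(3.17ν²L/(gD³h_f))]
√(gD⁵h_f/L) = √(9.81·0.0816⁵·40.8/2320) = 7.900×10^-4
ε/(3.7D) = 1.85×10^-4; √(3.17ν²L/(gD³h_f)) = 2.89×10^-4
Q = -0.965·7.900×10^-4·ln(4.742×10^-4) = 0.005835 m³/s
Check: V = 1.12 m/s, Re = 5.80×10^4, f = 0.02272, h_f = 41.0 m ≈ 40.8 m ✓

Q ≈ 0.00584 m³/s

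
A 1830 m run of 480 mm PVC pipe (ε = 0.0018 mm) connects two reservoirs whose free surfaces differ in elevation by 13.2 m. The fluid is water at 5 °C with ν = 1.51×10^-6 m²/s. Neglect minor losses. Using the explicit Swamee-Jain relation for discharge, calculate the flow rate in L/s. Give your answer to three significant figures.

Q ≈ 425 L/s

Swamee-Jain (Type II): Q = -0.965·√(gD⁵h_f/L)·ln[ε/(3.7D) + √(3.17ν²L/(gD³h_f))]
√(gD⁵h_f/L) = √(9.81·0.480⁵·13.2/1830) = 0.04246
ε/(3.7D) = 1.01×10^-6; √(3.17ν²L/(gD³h_f)) = 3.04×10^-5
Q = -0.965·0.04246·ln(3.140×10^-5) = 0.4249 m³/s
Check: V = 2.35 m/s, Re = 7.46×10^5, f = 0.01228, h_f = 13.2 m ≈ 13.2 m ✓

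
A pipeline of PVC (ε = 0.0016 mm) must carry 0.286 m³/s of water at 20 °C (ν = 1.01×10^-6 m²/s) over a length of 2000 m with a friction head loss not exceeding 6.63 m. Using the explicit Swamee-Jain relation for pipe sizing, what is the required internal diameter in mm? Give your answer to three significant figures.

Swamee-Jain (Type III): D = 0.66·[ε^1.25·(LQ²/(gh_f))^4.75 + ν·Q^9.4·(L/(gh_f))^5.2]^0.04
LQ²/(gh_f) = 2.515; L/(gh_f) = 30.75
Term 1 = ε^1.25·(…)^4.75 = 4.55×10^-6; Term 2 = ν·Q^9.4·(…)^5.2 = 4.28×10^-4
D = 0.66·(4.55×10^-6 + 4.28×10^-4)^0.04 = 0.4841 m = 484 mm
Check: V = 1.55 m/s, Re = 7.45×10^5, f = 0.01227, h_f = 6.24 m ≈ 6.63 m ✓

D ≈ 484 mm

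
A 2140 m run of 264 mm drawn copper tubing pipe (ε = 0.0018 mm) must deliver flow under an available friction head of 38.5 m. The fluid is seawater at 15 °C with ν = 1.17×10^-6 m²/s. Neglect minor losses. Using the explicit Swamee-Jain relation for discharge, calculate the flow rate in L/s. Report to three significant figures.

Q ≈ 148 L/s

Swamee-Jain (Type II): Q = -0.965·√(gD⁵h_f/L)·ln[ε/(3.7D) + √(3.17ν²L/(gD³h_f))]
√(gD⁵h_f/L) = √(9.81·0.264⁵·38.5/2140) = 0.01504
ε/(3.7D) = 1.84×10^-6; √(3.17ν²L/(gD³h_f)) = 3.66×10^-5
Q = -0.965·0.01504·ln(3.840×10^-5) = 0.1476 m³/s
Check: V = 2.70 m/s, Re = 6.08×10^5, f = 0.01277, h_f = 38.4 m ≈ 38.5 m ✓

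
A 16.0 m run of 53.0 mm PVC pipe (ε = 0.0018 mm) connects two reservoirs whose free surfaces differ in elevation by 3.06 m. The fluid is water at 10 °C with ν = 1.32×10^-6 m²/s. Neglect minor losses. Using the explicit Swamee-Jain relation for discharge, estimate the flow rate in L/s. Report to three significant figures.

Swamee-Jain (Type II): Q = -0.965·√(gD⁵h_f/L)·ln[ε/(3.7D) + √(3.17ν²L/(gD³h_f))]
√(gD⁵h_f/L) = √(9.81·0.0530⁵·3.06/16.0) = 8.858×10^-4
ε/(3.7D) = 9.18×10^-6; √(3.17ν²L/(gD³h_f)) = 1.41×10^-4
Q = -0.965·8.858×10^-4·ln(1.498×10^-4) = 0.007527 m³/s
Check: V = 3.41 m/s, Re = 1.37×10^5, f = 0.01699, h_f = 3.04 m ≈ 3.06 m ✓

Q ≈ 7.53 L/s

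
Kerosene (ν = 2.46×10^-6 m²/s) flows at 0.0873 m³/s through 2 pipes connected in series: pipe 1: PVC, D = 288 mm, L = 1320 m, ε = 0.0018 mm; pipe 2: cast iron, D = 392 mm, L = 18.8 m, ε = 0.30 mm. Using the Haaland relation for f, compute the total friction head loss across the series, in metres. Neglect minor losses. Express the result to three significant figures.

H ≈ 6.86 m

Pipe 1: V = 1.340 m/s, Re = 1.57×10^5, ε/D = 6.25×10^-6, f = 0.01629, h_1 = f(L/D)V²/2g = 6.834 m
Pipe 2: V = 0.7234 m/s, Re = 1.15×10^5, ε/D = 7.65×10^-4, f = 0.02082, h_2 = f(L/D)V²/2g = 0.02663 m
Series → Q common, losses add: H = Σh = 6.860 m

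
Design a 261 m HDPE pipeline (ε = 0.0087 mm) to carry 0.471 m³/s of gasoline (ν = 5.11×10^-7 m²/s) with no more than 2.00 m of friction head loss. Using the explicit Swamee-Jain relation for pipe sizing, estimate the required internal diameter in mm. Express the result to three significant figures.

D ≈ 482 mm

Swamee-Jain (Type III): D = 0.66·[ε^1.25·(LQ²/(gh_f))^4.75 + ν·Q^9.4·(L/(gh_f))^5.2]^0.04
LQ²/(gh_f) = 2.951; L/(gh_f) = 13.30
Term 1 = ε^1.25·(…)^4.75 = 8.07×10^-5; Term 2 = ν·Q^9.4·(…)^5.2 = 3.02×10^-4
D = 0.66·(8.07×10^-5 + 3.02×10^-4)^0.04 = 0.4818 m = 482 mm
Check: V = 2.58 m/s, Re = 2.44×10^6, f = 0.01076, h_f = 1.98 m ≈ 2.00 m ✓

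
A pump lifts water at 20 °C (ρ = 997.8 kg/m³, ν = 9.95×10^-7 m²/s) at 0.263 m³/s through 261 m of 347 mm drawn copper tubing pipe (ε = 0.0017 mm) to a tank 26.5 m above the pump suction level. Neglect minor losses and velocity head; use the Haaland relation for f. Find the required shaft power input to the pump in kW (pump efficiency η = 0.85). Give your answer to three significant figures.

P_shaft ≈ 90.8 kW

V = 4Q/(πD²) = 2.781 m/s; Re = 9.70×10^5; ε/D = 4.90×10^-6; f = 0.01173
h_f = f(L/D)V²/2g = 3.477 m
Total head H = z + h_f = 26.5 + 3.477 = 29.98 m
P_hyd = ρgQH = 997.8·9.81·0.263·29.98 = 77.17 kW
P_shaft = P_hyd/η = 77.17/0.85 = 90.79 kW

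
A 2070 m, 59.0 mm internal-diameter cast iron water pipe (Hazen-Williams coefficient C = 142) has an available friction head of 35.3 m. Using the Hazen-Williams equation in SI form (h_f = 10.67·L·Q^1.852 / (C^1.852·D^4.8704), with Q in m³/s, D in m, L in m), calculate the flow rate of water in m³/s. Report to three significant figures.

Q ≈ 0.00257 m³/s

Rearranging: Q = [h_f·C^1.852·D^4.8704 / (10.67·L)]^(1/1.852)
Q = [35.3·142^1.852·0.0590^4.8704 / (10.67·2070)]^0.540 = 0.002570 m³/s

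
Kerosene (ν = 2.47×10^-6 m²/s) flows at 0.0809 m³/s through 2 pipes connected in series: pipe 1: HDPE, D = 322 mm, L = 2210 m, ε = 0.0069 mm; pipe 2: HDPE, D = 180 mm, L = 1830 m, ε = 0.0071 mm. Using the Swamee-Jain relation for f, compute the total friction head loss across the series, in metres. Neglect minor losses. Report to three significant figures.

Pipe 1: V = 0.9935 m/s, Re = 1.30×10^5, ε/D = 2.14×10^-5, f = 0.01709, h_1 = f(L/D)V²/2g = 5.899 m
Pipe 2: V = 3.179 m/s, Re = 2.32×10^5, ε/D = 3.94×10^-5, f = 0.01548, h_2 = f(L/D)V²/2g = 81.09 m
Series → Q common, losses add: H = Σh = 86.99 m

H ≈ 87.0 m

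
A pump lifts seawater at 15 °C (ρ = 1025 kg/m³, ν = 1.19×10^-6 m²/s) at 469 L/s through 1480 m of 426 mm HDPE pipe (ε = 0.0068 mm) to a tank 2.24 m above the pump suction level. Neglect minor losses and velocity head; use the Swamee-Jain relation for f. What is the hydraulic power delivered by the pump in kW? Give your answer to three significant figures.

V = 4Q/(πD²) = 3.291 m/s; Re = 1.18×10^6; ε/D = 1.60×10^-5; f = 0.01172
h_f = f(L/D)V²/2g = 22.46 m
Total head H = z + h_f = 2.24 + 22.46 = 24.70 m
P_hyd = ρgQH = 1025·9.81·0.469·24.70 = 116.5 kW

P_hyd ≈ 117 kW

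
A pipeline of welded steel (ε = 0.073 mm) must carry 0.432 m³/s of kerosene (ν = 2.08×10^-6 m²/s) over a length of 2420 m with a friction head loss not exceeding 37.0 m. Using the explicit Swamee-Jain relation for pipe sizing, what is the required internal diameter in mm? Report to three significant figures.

Swamee-Jain (Type III): D = 0.66·[ε^1.25·(LQ²/(gh_f))^4.75 + ν·Q^9.4·(L/(gh_f))^5.2]^0.04
LQ²/(gh_f) = 1.244; L/(gh_f) = 6.667
Term 1 = ε^1.25·(…)^4.75 = 1.91×10^-5; Term 2 = ν·Q^9.4·(…)^5.2 = 1.50×10^-5
D = 0.66·(1.91×10^-5 + 1.50×10^-5)^0.04 = 0.4374 m = 437 mm
Check: V = 2.88 m/s, Re = 6.05×10^5, f = 0.01494, h_f = 34.8 m ≈ 37.0 m ✓

D ≈ 437 mm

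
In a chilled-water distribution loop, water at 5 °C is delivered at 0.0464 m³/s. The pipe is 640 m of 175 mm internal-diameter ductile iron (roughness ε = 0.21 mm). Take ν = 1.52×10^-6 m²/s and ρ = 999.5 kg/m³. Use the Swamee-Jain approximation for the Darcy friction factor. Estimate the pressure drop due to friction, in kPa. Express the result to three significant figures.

Δp ≈ 148 kPa

V = 4Q/(πD²) = 4·0.0464/(π·0.175²) = 1.929 m/s
Re = VD/ν = 1.929·0.175/1.52×10^-6 = 2.22×10^5 → turbulent
ε/D = 0.21/175 = 0.00120
Swamee-Jain: f = 0.02183
h_f = f(L/D)V²/(2g) = 0.02183·(640/0.175)·1.929²/(2·9.81) = 15.14 m
Δp = ρg·h_f = 999.5·9.81·15.14 = 148.5 kPa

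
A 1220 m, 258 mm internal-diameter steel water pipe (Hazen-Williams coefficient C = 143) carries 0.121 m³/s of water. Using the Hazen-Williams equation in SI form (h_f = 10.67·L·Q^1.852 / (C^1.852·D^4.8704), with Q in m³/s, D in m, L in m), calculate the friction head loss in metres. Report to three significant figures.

h_f ≈ 19.5 m

h_f = 10.67·1220·0.121^1.852 / (143^1.852·0.258^4.8704) = 19.49 m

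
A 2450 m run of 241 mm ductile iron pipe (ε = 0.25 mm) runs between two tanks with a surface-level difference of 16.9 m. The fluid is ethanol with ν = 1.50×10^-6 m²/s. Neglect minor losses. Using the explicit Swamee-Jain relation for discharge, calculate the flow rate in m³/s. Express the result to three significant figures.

Swamee-Jain (Type II): Q = -0.965·√(gD⁵h_f/L)·ln[ε/(3.7D) + √(3.17ν²L/(gD³h_f))]
√(gD⁵h_f/L) = √(9.81·0.241⁵·16.9/2450) = 0.007417
ε/(3.7D) = 2.80×10^-4; √(3.17ν²L/(gD³h_f)) = 8.68×10^-5
Q = -0.965·0.007417·ln(3.671×10^-4) = 0.05661 m³/s
Check: V = 1.24 m/s, Re = 1.99×10^5, f = 0.02134, h_f = 17.0 m ≈ 16.9 m ✓

Q ≈ 0.0566 m³/s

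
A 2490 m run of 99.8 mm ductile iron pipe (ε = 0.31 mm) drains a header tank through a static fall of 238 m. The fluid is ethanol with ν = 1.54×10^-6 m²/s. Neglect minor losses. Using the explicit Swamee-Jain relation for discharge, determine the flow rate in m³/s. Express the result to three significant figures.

Swamee-Jain (Type II): Q = -0.965·√(gD⁵h_f/L)·ln[ε/(3.7D) + √(3.17ν²L/(gD³h_f))]
√(gD⁵h_f/L) = √(9.81·0.0998⁵·238/2490) = 0.003047
ε/(3.7D) = 8.40×10^-4; √(3.17ν²L/(gD³h_f)) = 8.98×10^-5
Q = -0.965·0.003047·ln(9.293×10^-4) = 0.02053 m³/s
Check: V = 2.62 m/s, Re = 1.70×10^5, f = 0.02739, h_f = 240 m ≈ 238 m ✓

Q ≈ 0.0205 m³/s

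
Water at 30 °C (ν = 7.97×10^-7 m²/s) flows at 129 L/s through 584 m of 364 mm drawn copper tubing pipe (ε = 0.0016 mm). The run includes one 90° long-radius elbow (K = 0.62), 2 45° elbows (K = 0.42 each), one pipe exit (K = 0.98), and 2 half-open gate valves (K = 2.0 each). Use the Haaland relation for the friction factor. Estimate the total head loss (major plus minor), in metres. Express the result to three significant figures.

H_L ≈ 2.12 m

V = 4Q/(πD²) = 1.240 m/s; V²/2g = 0.07832 m
Re = 5.66×10^5, ε/D = 4.40×10^-6 → f = 0.01283 (Haaland)
Major: h_f = f(L/D)·V²/2g = 0.01283·1604·0.07832 = 1.612 m
Minor: ΣK = 6.44; h_m = ΣK·V²/2g = 0.5044 m
Total H_L = 1.612 + 0.5044 = 2.117 m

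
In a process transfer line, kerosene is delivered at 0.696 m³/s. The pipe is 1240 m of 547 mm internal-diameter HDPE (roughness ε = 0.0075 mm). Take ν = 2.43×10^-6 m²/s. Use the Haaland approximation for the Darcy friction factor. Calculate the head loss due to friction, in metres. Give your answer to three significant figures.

h_f ≈ 12.8 m

V = 4Q/(πD²) = 4·0.696/(π·0.547²) = 2.962 m/s
Re = VD/ν = 2.962·0.547/2.43×10^-6 = 6.67×10^5 → turbulent
ε/D = 0.0075/547 = 1.37×10^-5
Haaland: f = 0.01261
h_f = f(L/D)V²/(2g) = 0.01261·(1240/0.547)·2.962²/(2·9.81) = 12.78 m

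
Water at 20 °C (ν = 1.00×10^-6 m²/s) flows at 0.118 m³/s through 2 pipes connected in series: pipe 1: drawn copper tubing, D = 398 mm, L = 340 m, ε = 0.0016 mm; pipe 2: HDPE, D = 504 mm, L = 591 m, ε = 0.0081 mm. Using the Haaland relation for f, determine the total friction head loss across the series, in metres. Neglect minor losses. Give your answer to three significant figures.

Pipe 1: V = 0.9485 m/s, Re = 3.77×10^5, ε/D = 4.02×10^-6, f = 0.01378, h_1 = f(L/D)V²/2g = 0.5398 m
Pipe 2: V = 0.5915 m/s, Re = 2.98×10^5, ε/D = 1.61×10^-5, f = 0.01449, h_2 = f(L/D)V²/2g = 0.3030 m
Series → Q common, losses add: H = Σh = 0.8428 m

H ≈ 0.843 m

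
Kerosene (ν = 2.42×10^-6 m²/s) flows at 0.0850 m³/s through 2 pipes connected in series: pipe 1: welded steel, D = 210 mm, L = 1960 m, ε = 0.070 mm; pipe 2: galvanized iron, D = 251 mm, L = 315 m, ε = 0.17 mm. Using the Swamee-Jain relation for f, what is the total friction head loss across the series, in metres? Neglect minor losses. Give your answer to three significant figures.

H ≈ 55.0 m

Pipe 1: V = 2.454 m/s, Re = 2.13×10^5, ε/D = 3.33×10^-4, f = 0.01787, h_1 = f(L/D)V²/2g = 51.21 m
Pipe 2: V = 1.718 m/s, Re = 1.78×10^5, ε/D = 6.77×10^-4, f = 0.01999, h_2 = f(L/D)V²/2g = 3.774 m
Series → Q common, losses add: H = Σh = 54.98 m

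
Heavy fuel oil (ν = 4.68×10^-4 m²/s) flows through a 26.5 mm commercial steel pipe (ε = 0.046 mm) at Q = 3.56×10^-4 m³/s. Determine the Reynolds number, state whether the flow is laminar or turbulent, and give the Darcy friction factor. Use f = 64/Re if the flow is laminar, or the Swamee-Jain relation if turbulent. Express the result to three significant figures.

Re ≈ 36.5; laminar; f = 64/Re ≈ 1.75

V = 4Q/(πD²) = 0.6455 m/s
Re = VD/ν = 0.6455·0.0265/4.68×10^-4 = 36.5
Re < 2300 → laminar → f = 64/Re = 1.751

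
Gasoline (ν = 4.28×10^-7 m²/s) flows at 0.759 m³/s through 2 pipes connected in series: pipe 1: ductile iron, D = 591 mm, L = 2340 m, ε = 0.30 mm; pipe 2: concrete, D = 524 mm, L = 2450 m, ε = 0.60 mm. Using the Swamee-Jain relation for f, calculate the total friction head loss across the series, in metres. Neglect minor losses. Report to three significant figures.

Pipe 1: V = 2.767 m/s, Re = 3.82×10^6, ε/D = 5.08×10^-4, f = 0.01694, h_1 = f(L/D)V²/2g = 26.17 m
Pipe 2: V = 3.520 m/s, Re = 4.31×10^6, ε/D = 0.00115, f = 0.02040, h_2 = f(L/D)V²/2g = 60.22 m
Series → Q common, losses add: H = Σh = 86.39 m

H ≈ 86.4 m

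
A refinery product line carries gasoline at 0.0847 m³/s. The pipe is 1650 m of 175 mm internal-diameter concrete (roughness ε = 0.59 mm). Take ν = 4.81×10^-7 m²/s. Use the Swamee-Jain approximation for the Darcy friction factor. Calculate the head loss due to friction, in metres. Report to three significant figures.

h_f ≈ 162 m

V = 4Q/(πD²) = 4·0.0847/(π·0.175²) = 3.521 m/s
Re = VD/ν = 3.521·0.175/4.81×10^-7 = 1.28×10^6 → turbulent
ε/D = 0.59/175 = 0.00337
Swamee-Jain: f = 0.02720
h_f = f(L/D)V²/(2g) = 0.02720·(1650/0.175)·3.521²/(2·9.81) = 162.1 m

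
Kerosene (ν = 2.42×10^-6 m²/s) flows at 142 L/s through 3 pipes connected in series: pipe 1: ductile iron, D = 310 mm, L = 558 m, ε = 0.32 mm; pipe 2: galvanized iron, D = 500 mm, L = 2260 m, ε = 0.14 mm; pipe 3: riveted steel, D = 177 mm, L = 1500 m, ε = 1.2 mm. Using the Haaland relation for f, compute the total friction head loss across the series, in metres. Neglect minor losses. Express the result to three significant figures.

Pipe 1: V = 1.881 m/s, Re = 2.41×10^5, ε/D = 0.00103, f = 0.02085, h_1 = f(L/D)V²/2g = 6.770 m
Pipe 2: V = 0.7232 m/s, Re = 1.49×10^5, ε/D = 2.80×10^-4, f = 0.01803, h_2 = f(L/D)V²/2g = 2.172 m
Pipe 3: V = 5.771 m/s, Re = 4.22×10^5, ε/D = 0.00678, f = 0.03361, h_3 = f(L/D)V²/2g = 483.5 m
Series → Q common, losses add: H = Σh = 492.4 m

H ≈ 492 m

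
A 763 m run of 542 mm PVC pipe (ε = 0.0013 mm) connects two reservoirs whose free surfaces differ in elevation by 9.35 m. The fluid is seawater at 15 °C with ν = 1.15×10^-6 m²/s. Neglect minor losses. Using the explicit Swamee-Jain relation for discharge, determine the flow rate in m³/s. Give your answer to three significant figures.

Swamee-Jain (Type II): Q = -0.965·√(gD⁵h_f/L)·ln[ε/(3.7D) + √(3.17ν²L/(gD³h_f))]
√(gD⁵h_f/L) = √(9.81·0.542⁵·9.35/763) = 0.07499
ε/(3.7D) = 6.48×10^-7; √(3.17ν²L/(gD³h_f)) = 1.48×10^-5
Q = -0.965·0.07499·ln(1.545×10^-5) = 0.8016 m³/s
Check: V = 3.47 m/s, Re = 1.64×10^6, f = 0.01078, h_f = 9.34 m ≈ 9.35 m ✓

Q ≈ 0.802 m³/s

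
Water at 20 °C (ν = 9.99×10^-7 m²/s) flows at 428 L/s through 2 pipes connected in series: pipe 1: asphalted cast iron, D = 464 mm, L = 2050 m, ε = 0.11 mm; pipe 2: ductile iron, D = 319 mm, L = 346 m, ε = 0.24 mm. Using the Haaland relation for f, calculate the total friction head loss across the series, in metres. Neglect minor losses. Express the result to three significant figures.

H ≈ 50.9 m

Pipe 1: V = 2.531 m/s, Re = 1.18×10^6, ε/D = 2.37×10^-4, f = 0.01489, h_1 = f(L/D)V²/2g = 21.48 m
Pipe 2: V = 5.355 m/s, Re = 1.71×10^6, ε/D = 7.52×10^-4, f = 0.01857, h_2 = f(L/D)V²/2g = 29.45 m
Series → Q common, losses add: H = Σh = 50.93 m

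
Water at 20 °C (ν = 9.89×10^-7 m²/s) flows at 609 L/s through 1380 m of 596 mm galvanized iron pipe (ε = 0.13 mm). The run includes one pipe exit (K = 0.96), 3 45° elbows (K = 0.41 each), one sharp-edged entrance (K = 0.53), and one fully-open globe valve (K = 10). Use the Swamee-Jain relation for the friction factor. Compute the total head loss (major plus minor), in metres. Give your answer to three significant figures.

V = 4Q/(πD²) = 2.183 m/s; V²/2g = 0.2429 m
Re = 1.32×10^6, ε/D = 2.18×10^-4 → f = 0.01477 (Swamee-Jain)
Major: h_f = f(L/D)·V²/2g = 0.01477·2315·0.2429 = 8.304 m
Minor: ΣK = 12.7; h_m = ΣK·V²/2g = 3.089 m
Total H_L = 8.304 + 3.089 = 11.39 m

H_L ≈ 11.4 m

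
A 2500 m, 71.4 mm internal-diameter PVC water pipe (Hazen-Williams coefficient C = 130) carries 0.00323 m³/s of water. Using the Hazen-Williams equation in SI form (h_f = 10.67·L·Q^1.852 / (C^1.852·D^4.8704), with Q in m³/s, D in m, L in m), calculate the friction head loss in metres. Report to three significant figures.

h_f = 10.67·2500·0.00323^1.852 / (130^1.852·0.0714^4.8704) = 30.27 m

h_f ≈ 30.3 m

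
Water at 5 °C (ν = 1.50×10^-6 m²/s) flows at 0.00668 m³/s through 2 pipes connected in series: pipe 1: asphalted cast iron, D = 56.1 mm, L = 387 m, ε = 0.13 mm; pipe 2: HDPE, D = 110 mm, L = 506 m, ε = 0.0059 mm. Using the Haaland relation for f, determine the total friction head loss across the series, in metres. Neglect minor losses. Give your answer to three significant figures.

H ≈ 68.6 m

Pipe 1: V = 2.702 m/s, Re = 1.01×10^5, ε/D = 0.00232, f = 0.02578, h_1 = f(L/D)V²/2g = 66.19 m
Pipe 2: V = 0.7029 m/s, Re = 5.15×10^4, ε/D = 5.36×10^-5, f = 0.02072, h_2 = f(L/D)V²/2g = 2.400 m
Series → Q common, losses add: H = Σh = 68.59 m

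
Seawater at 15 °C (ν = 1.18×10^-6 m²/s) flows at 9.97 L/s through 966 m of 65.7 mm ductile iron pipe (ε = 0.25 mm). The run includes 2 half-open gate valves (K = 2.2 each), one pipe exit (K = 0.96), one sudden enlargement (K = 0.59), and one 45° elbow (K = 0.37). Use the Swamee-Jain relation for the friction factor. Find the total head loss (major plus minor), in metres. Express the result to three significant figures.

H_L ≈ 190 m

V = 4Q/(πD²) = 2.941 m/s; V²/2g = 0.4408 m
Re = 1.64×10^5, ε/D = 0.00381 → f = 0.02890 (Swamee-Jain)
Major: h_f = f(L/D)·V²/2g = 0.02890·14703·0.4408 = 187.3 m
Minor: ΣK = 6.32; h_m = ΣK·V²/2g = 2.786 m
Total H_L = 187.3 + 2.786 = 190.1 m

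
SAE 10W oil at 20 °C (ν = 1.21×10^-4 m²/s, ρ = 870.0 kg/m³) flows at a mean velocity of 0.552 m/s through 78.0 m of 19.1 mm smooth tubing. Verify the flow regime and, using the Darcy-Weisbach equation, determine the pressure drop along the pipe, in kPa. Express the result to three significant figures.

Δp ≈ 398 kPa

Re = VD/ν = 0.552·0.01910/1.21×10^-4 = 87.1 → laminar (Re < 2300)
f = 64/Re = 0.7345
h_f = f(L/D)V²/(2g) = 0.7345·(78.0/0.01910)·0.552²/(2·9.81) = 46.58 m
Δp = ρg·h_f = 870.0·9.81·46.58 = 397.6 kPa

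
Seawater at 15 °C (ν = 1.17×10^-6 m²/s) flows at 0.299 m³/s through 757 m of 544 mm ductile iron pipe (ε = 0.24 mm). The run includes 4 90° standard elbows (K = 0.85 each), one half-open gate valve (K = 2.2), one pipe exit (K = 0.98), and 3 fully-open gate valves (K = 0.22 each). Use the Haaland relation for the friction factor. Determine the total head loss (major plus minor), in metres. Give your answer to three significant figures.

H_L ≈ 2.61 m

V = 4Q/(πD²) = 1.286 m/s; V²/2g = 0.08435 m
Re = 5.98×10^5, ε/D = 4.41×10^-4 → f = 0.01705 (Haaland)
Major: h_f = f(L/D)·V²/2g = 0.01705·1392·0.08435 = 2.001 m
Minor: ΣK = 7.24; h_m = ΣK·V²/2g = 0.6107 m
Total H_L = 2.001 + 0.6107 = 2.612 m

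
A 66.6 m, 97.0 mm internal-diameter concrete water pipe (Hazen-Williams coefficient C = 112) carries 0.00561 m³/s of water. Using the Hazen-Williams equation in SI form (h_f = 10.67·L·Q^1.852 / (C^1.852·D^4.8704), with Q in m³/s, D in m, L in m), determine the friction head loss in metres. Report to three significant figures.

h_f = 10.67·66.6·0.00561^1.852 / (112^1.852·0.0970^4.8704) = 0.6643 m

h_f ≈ 0.664 m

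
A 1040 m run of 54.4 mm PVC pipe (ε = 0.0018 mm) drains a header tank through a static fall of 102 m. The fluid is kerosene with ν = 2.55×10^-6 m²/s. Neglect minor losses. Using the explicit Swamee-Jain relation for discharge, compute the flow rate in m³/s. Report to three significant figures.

Swamee-Jain (Type II): Q = -0.965·√(gD⁵h_f/L)·ln[ε/(3.7D) + √(3.17ν²L/(gD³h_f))]
√(gD⁵h_f/L) = √(9.81·0.0544⁵·102/1040) = 6.770×10^-4
ε/(3.7D) = 8.94×10^-6; √(3.17ν²L/(gD³h_f)) = 3.65×10^-4
Q = -0.965·6.770×10^-4·ln(3.737×10^-4) = 0.005156 m³/s
Check: V = 2.22 m/s, Re = 4.73×10^4, f = 0.02115, h_f = 101 m ≈ 102 m ✓

Q ≈ 0.00516 m³/s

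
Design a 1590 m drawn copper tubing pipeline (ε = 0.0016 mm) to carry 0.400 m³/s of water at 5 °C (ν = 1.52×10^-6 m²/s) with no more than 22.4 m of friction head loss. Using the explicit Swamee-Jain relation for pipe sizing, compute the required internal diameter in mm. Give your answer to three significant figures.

Swamee-Jain (Type III): D = 0.66·[ε^1.25·(LQ²/(gh_f))^4.75 + ν·Q^9.4·(L/(gh_f))^5.2]^0.04
LQ²/(gh_f) = 1.158; L/(gh_f) = 7.236
Term 1 = ε^1.25·(…)^4.75 = 1.14×10^-7; Term 2 = ν·Q^9.4·(…)^5.2 = 8.14×10^-6
D = 0.66·(1.14×10^-7 + 8.14×10^-6)^0.04 = 0.4132 m = 413 mm
Check: V = 2.98 m/s, Re = 8.11×10^5, f = 0.01211, h_f = 21.1 m ≈ 22.4 m ✓

D ≈ 413 mm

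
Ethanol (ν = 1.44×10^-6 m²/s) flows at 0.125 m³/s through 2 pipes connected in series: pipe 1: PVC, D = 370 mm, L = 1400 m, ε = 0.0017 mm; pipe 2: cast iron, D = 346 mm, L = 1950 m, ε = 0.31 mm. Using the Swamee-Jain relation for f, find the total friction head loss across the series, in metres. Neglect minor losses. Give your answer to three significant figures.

Pipe 1: V = 1.163 m/s, Re = 2.99×10^5, ε/D = 4.59×10^-6, f = 0.01444, h_1 = f(L/D)V²/2g = 3.764 m
Pipe 2: V = 1.329 m/s, Re = 3.19×10^5, ε/D = 8.96×10^-4, f = 0.02024, h_2 = f(L/D)V²/2g = 10.28 m
Series → Q common, losses add: H = Σh = 14.04 m

H ≈ 14.0 m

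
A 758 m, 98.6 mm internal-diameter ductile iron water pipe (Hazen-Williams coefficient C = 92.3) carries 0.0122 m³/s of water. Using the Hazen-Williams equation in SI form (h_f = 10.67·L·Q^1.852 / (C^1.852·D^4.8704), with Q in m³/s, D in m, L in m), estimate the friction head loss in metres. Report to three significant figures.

h_f = 10.67·758·0.0122^1.852 / (92.3^1.852·0.0986^4.8704) = 42.12 m

h_f ≈ 42.1 m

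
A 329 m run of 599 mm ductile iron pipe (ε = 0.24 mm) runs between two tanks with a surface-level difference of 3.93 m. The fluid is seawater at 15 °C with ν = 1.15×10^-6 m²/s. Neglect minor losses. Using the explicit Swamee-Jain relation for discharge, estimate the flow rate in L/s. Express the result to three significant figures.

Q ≈ 827 L/s

Swamee-Jain (Type II): Q = -0.965·√(gD⁵h_f/L)·ln[ε/(3.7D) + √(3.17ν²L/(gD³h_f))]
√(gD⁵h_f/L) = √(9.81·0.599⁵·3.93/329) = 0.09506
ε/(3.7D) = 1.08×10^-4; √(3.17ν²L/(gD³h_f)) = 1.29×10^-5
Q = -0.965·0.09506·ln(1.212×10^-4) = 0.8273 m³/s
Check: V = 2.94 m/s, Re = 1.53×10^6, f = 0.01638, h_f = 3.95 m ≈ 3.93 m ✓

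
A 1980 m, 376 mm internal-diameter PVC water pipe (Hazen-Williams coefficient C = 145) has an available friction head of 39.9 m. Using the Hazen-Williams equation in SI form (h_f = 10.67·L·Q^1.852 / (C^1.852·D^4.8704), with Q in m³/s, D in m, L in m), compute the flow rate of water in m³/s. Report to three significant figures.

Q ≈ 0.374 m³/s

Rearranging: Q = [h_f·C^1.852·D^4.8704 / (10.67·L)]^(1/1.852)
Q = [39.9·145^1.852·0.376^4.8704 / (10.67·1980)]^0.540 = 0.3745 m³/s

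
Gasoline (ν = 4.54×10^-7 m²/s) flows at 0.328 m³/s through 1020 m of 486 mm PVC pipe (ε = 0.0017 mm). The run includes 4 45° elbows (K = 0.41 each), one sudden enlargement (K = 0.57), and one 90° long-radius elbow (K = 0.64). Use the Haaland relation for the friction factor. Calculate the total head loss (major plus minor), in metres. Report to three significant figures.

V = 4Q/(πD²) = 1.768 m/s; V²/2g = 0.1593 m
Re = 1.89×10^6, ε/D = 3.50×10^-6 → f = 0.01053 (Haaland)
Major: h_f = f(L/D)·V²/2g = 0.01053·2099·0.1593 = 3.521 m
Minor: ΣK = 2.85; h_m = ΣK·V²/2g = 0.4541 m
Total H_L = 3.521 + 0.4541 = 3.975 m

H_L ≈ 3.97 m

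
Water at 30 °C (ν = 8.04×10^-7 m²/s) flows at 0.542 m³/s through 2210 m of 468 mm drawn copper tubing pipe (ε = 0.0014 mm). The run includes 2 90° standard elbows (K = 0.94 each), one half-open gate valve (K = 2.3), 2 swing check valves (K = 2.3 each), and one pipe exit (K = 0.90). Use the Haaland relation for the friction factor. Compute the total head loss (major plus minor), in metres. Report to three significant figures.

V = 4Q/(πD²) = 3.151 m/s; V²/2g = 0.5060 m
Re = 1.83×10^6, ε/D = 2.99×10^-6 → f = 0.01056 (Haaland)
Major: h_f = f(L/D)·V²/2g = 0.01056·4722·0.5060 = 25.24 m
Minor: ΣK = 9.68; h_m = ΣK·V²/2g = 4.898 m
Total H_L = 25.24 + 4.898 = 30.14 m

H_L ≈ 30.1 m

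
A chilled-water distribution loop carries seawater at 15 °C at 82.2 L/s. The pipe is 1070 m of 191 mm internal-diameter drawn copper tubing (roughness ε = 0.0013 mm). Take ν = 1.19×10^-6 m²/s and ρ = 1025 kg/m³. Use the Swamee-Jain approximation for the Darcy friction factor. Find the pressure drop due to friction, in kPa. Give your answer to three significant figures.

V = 4Q/(πD²) = 4·0.0822/(π·0.191²) = 2.869 m/s
Re = VD/ν = 2.869·0.191/1.19×10^-6 = 4.60×10^5 → turbulent
ε/D = 0.0013/191 = 6.81×10^-6
Swamee-Jain: f = 0.01339
h_f = f(L/D)V²/(2g) = 0.01339·(1070/0.191)·2.869²/(2·9.81) = 31.47 m
Δp = ρg·h_f = 1025·9.81·31.47 = 316.4 kPa

Δp ≈ 316 kPa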